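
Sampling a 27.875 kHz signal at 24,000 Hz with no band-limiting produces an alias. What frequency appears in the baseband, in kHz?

Nyquist = 24,000/2 = 12,000 Hz; 27,875 Hz exceeds it.
Alias = |27,875 − 1×24,000| = |27,875 − 24,000| = 3,875 Hz = 3.875 kHz.

3.875 kHz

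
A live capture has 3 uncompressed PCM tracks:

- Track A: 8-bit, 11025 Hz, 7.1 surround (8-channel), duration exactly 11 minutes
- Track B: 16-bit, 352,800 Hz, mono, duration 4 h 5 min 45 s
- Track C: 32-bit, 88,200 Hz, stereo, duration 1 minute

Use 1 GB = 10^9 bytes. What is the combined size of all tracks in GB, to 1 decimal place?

10.5 GB

Track A: exactly 11 minutes = 660 s; 11,025 × 660 × 1 × 8 = 58,212,000 bytes.
Track B: 4 h 5 min 45 s = 14,745 s; 352,800 × 14,745 × 2 × 1 = 10,404,072,000 bytes.
Track C: 1 minute = 60 s; 88,200 × 60 × 4 × 2 = 42,336,000 bytes.
Total = 10,504,620,000 bytes = 10.5 GB.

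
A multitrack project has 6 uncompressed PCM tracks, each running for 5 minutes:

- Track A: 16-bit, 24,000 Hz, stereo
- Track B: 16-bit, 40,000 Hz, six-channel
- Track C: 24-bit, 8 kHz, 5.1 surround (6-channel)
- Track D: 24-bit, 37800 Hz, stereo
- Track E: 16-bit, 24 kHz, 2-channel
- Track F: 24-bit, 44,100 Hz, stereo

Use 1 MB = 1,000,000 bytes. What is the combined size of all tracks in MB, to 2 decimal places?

392.22 MB

5 minutes = 300 s.
Track A: 24,000 × 300 × 2 × 2 = 28,800,000 bytes.
Track B: 40,000 × 300 × 2 × 6 = 144,000,000 bytes.
Track C: 8,000 × 300 × 3 × 6 = 43,200,000 bytes.
Track D: 37,800 × 300 × 3 × 2 = 68,040,000 bytes.
Track E: 24,000 × 300 × 2 × 2 = 28,800,000 bytes.
Track F: 44,100 × 300 × 3 × 2 = 79,380,000 bytes.
Total = 392,220,000 bytes = 392.22 MB.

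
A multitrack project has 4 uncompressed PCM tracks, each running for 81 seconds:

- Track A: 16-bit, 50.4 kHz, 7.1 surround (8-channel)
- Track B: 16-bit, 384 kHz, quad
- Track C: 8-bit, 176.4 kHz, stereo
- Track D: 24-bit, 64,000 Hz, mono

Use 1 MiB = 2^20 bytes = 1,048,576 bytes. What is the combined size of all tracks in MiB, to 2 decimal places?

Track A: 50,400 × 81 × 2 × 8 = 65,318,400 bytes.
Track B: 384,000 × 81 × 2 × 4 = 248,832,000 bytes.
Track C: 176,400 × 81 × 1 × 2 = 28,576,800 bytes.
Track D: 64,000 × 81 × 3 × 1 = 15,552,000 bytes.
Total = 358,279,200 bytes = 341.68 MiB.

341.68 MiB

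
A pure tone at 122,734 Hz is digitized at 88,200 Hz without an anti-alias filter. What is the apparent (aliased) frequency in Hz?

34,534 Hz

Nyquist = 88,200/2 = 44,100 Hz; 122,734 Hz exceeds it.
Alias = |122,734 − 1×88,200| = |122,734 − 88,200| = 34,534 Hz.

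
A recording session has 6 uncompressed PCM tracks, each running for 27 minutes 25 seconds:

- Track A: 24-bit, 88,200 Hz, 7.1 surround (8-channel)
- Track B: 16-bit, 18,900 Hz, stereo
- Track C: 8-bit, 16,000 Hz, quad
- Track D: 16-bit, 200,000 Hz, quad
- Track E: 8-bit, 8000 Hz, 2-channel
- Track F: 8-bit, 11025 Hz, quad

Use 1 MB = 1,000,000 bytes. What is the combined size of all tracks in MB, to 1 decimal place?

27 minutes 25 seconds = 1,645 s.
Track A: 88,200 × 1,645 × 3 × 8 = 3,482,136,000 bytes.
Track B: 18,900 × 1,645 × 2 × 2 = 124,362,000 bytes.
Track C: 16,000 × 1,645 × 1 × 4 = 105,280,000 bytes.
Track D: 200,000 × 1,645 × 2 × 4 = 2,632,000,000 bytes.
Track E: 8,000 × 1,645 × 1 × 2 = 26,320,000 bytes.
Track F: 11,025 × 1,645 × 1 × 4 = 72,544,500 bytes.
Total = 6,442,642,500 bytes = 6442.6 MB.

6442.6 MB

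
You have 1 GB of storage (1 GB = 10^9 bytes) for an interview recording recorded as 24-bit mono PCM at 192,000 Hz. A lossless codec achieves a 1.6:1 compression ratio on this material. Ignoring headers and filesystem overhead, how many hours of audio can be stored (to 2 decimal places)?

0.77 hours

Uncompressed byte rate = 192,000 × 3 × 1 = 576,000 bytes/s.
After 1.6:1 compression, effective rate ≈ 360000 bytes/s.
Capacity = 1 × 1,000,000,000 = 1,000,000,000 bytes.
1,000,000,000 / effective rate ≈ 2777.78 s → 0.77 hours.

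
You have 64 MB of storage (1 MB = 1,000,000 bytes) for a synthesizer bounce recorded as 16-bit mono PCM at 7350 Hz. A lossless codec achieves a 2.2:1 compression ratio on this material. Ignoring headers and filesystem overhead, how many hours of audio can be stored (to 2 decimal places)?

2.66 hours

Uncompressed byte rate = 7,350 × 2 × 1 = 14,700 bytes/s.
After 2.2:1 compression, effective rate ≈ 6681.82 bytes/s.
Capacity = 64 × 1,000,000 = 64,000,000 bytes.
64,000,000 / effective rate ≈ 9578.23 s → 2.66 hours.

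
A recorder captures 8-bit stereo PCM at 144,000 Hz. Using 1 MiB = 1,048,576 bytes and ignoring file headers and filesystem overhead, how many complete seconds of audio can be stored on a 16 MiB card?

Uncompressed byte rate = 144,000 × 1 × 2 = 288,000 bytes/s.
Capacity = 16 × 1,048,576 = 16,777,216 bytes.
16,777,216 / 288,000 ≈ 58.25 s → 58 seconds.

58 seconds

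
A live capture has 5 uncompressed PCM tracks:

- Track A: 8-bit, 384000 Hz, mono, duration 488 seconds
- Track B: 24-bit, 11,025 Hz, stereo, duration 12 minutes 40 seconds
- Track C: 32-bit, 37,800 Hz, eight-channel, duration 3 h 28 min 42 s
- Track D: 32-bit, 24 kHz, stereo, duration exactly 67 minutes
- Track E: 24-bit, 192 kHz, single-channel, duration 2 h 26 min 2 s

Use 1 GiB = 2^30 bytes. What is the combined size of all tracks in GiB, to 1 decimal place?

Track A: 384,000 × 488 × 1 × 1 = 187,392,000 bytes.
Track B: 12 minutes 40 seconds = 760 s; 11,025 × 760 × 3 × 2 = 50,274,000 bytes.
Track C: 3 h 28 min 42 s = 12,522 s; 37,800 × 12,522 × 4 × 8 = 15,146,611,200 bytes.
Track D: exactly 67 minutes = 4,020 s; 24,000 × 4,020 × 4 × 2 = 771,840,000 bytes.
Track E: 2 h 26 min 2 s = 8,762 s; 192,000 × 8,762 × 3 × 1 = 5,046,912,000 bytes.
Total = 21,203,029,200 bytes = 19.7 GiB.

19.7 GiB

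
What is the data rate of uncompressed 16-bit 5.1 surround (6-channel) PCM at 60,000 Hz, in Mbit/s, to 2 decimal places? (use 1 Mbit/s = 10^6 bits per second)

5.76 Mbit/s

Bit rate = 60,000 × 16 × 6 = 5,760,000 bits/s.
= 5.76 Mbit/s.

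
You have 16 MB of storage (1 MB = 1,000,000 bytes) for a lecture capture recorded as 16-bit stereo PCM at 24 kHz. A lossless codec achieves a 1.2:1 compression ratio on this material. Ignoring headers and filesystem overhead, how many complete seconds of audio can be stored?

Uncompressed byte rate = 24,000 × 2 × 2 = 96,000 bytes/s.
After 1.2:1 compression, effective rate ≈ 80000 bytes/s.
Capacity = 16 × 1,000,000 = 16,000,000 bytes.
16,000,000 / effective rate ≈ 200 s → 200 seconds.

200 seconds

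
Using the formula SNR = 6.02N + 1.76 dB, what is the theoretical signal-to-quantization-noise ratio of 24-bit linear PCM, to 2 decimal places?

6.02 × 24 + 1.76 = 146.24 dB.

146.24 dB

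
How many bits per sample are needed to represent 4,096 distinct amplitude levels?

12 bits

log2(4,096) = 12.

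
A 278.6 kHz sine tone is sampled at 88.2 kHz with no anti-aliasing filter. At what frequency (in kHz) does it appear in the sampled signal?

Nyquist = 88,200/2 = 44,100 Hz; 278,600 Hz exceeds it.
Alias = |278,600 − 3×88,200| = |278,600 − 264,600| = 14,000 Hz = 14 kHz.

14 kHz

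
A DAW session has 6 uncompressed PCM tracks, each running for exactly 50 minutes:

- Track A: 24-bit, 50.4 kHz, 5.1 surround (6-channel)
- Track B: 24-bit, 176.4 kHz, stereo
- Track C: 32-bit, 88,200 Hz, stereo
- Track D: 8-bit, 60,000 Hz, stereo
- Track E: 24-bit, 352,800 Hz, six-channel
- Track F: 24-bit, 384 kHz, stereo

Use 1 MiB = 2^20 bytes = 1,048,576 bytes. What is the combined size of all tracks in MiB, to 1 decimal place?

exactly 50 minutes = 3,000 s.
Track A: 50,400 × 3,000 × 3 × 6 = 2,721,600,000 bytes.
Track B: 176,400 × 3,000 × 3 × 2 = 3,175,200,000 bytes.
Track C: 88,200 × 3,000 × 4 × 2 = 2,116,800,000 bytes.
Track D: 60,000 × 3,000 × 1 × 2 = 360,000,000 bytes.
Track E: 352,800 × 3,000 × 3 × 6 = 19,051,200,000 bytes.
Track F: 384,000 × 3,000 × 3 × 2 = 6,912,000,000 bytes.
Total = 34,336,800,000 bytes = 32746.1 MiB.

32746.1 MiB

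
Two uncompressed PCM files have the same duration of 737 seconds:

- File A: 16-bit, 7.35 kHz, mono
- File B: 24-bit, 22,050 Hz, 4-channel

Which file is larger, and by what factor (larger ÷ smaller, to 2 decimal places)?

File A: 7,350 × 2 × 1 = 14,700 bytes/s.
File B: 22,050 × 3 × 4 = 264,600 bytes/s.
File B is larger; ratio = 195,010,200 / 10,833,900 = 18.00.

File B, by a factor of 18.00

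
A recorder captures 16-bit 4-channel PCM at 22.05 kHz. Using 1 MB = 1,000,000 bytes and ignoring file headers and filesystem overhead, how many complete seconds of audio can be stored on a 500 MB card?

2,834 seconds

Uncompressed byte rate = 22,050 × 2 × 4 = 176,400 bytes/s.
Capacity = 500 × 1,000,000 = 500,000,000 bytes.
500,000,000 / 176,400 ≈ 2834.47 s → 2,834 seconds.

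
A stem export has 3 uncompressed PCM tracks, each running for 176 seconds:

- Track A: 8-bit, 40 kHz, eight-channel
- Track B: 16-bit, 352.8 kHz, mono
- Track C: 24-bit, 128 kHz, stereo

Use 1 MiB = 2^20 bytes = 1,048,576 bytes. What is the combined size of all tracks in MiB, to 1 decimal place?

301.0 MiB

Track A: 40,000 × 176 × 1 × 8 = 56,320,000 bytes.
Track B: 352,800 × 176 × 2 × 1 = 124,185,600 bytes.
Track C: 128,000 × 176 × 3 × 2 = 135,168,000 bytes.
Total = 315,673,600 bytes = 301.0 MiB.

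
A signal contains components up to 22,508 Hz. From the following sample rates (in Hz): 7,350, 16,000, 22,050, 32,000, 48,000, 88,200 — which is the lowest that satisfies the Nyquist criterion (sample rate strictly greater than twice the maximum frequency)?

48,000 Hz

Need sample rate > 2 × 22,508 = 45,016 Hz.
Lowest listed rate above 45,016 Hz is 48,000 Hz.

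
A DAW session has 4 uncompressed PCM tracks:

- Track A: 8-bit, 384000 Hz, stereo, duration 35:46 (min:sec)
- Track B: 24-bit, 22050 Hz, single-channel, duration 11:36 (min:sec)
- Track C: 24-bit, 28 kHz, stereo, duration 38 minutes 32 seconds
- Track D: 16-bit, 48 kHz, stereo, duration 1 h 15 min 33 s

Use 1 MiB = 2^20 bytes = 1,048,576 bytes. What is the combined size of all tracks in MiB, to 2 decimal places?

2816.12 MiB

Track A: 35:46 (min:sec) = 2,146 s; 384,000 × 2,146 × 1 × 2 = 1,648,128,000 bytes.
Track B: 11:36 (min:sec) = 696 s; 22,050 × 696 × 3 × 1 = 46,040,400 bytes.
Track C: 38 minutes 32 seconds = 2,312 s; 28,000 × 2,312 × 3 × 2 = 388,416,000 bytes.
Track D: 1 h 15 min 33 s = 4,533 s; 48,000 × 4,533 × 2 × 2 = 870,336,000 bytes.
Total = 2,952,920,400 bytes = 2816.12 MiB.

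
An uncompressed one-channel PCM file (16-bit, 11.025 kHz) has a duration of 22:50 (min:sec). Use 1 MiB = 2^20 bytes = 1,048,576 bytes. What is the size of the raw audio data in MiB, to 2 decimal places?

Duration = 22:50 (min:sec) = 1,370 s.
Bytes = 11,025 samples/s × 1,370 s × 2 bytes/sample × 1 ch = 30,208,500 bytes.
30,208,500 / 1,048,576 = 28.81 MiB.

28.81 MiB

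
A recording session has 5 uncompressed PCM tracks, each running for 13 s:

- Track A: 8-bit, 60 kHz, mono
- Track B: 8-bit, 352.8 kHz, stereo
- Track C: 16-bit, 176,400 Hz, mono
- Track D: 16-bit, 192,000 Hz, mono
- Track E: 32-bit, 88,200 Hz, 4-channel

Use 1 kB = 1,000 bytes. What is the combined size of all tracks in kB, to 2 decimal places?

37876.80 kB

Track A: 60,000 × 13 × 1 × 1 = 780,000 bytes.
Track B: 352,800 × 13 × 1 × 2 = 9,172,800 bytes.
Track C: 176,400 × 13 × 2 × 1 = 4,586,400 bytes.
Track D: 192,000 × 13 × 2 × 1 = 4,992,000 bytes.
Track E: 88,200 × 13 × 4 × 4 = 18,345,600 bytes.
Total = 37,876,800 bytes = 37876.80 kB.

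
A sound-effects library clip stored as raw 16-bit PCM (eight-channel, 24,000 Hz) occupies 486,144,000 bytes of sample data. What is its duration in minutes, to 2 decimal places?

Byte rate = 24,000 × 2 × 8 = 384,000 bytes/s.
Duration = 486,144,000 / 384,000 = 1,266 s.
1,266 s / 60 = 21.10 minutes.

21.10 minutes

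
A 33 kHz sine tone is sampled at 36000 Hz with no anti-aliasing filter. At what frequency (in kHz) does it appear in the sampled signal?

3 kHz

Nyquist = 36,000/2 = 18,000 Hz; 33,000 Hz exceeds it.
Alias = |33,000 − 1×36,000| = |33,000 − 36,000| = 3,000 Hz = 3 kHz.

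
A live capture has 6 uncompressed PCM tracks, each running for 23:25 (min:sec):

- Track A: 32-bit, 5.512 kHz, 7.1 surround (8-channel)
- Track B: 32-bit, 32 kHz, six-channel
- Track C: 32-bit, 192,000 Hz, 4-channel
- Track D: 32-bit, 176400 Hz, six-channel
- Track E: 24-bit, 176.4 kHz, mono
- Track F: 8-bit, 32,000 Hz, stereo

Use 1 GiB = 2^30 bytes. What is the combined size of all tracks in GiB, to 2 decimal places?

23:25 (min:sec) = 1,405 s.
Track A: 5,512 × 1,405 × 4 × 8 = 247,819,520 bytes.
Track B: 32,000 × 1,405 × 4 × 6 = 1,079,040,000 bytes.
Track C: 192,000 × 1,405 × 4 × 4 = 4,316,160,000 bytes.
Track D: 176,400 × 1,405 × 4 × 6 = 5,948,208,000 bytes.
Track E: 176,400 × 1,405 × 3 × 1 = 743,526,000 bytes.
Track F: 32,000 × 1,405 × 1 × 2 = 89,920,000 bytes.
Total = 12,424,673,520 bytes = 11.57 GiB.

11.57 GiB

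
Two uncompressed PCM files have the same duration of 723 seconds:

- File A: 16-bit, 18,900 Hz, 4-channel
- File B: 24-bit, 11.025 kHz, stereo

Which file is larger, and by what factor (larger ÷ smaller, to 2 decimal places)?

File A, by a factor of 2.29

File A: 18,900 × 2 × 4 = 151,200 bytes/s.
File B: 11,025 × 3 × 2 = 66,150 bytes/s.
File A is larger; ratio = 109,317,600 / 47,826,450 = 2.29.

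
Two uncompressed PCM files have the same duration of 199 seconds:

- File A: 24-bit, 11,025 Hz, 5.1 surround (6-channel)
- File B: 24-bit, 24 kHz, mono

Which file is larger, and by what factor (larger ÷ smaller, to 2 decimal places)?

File A: 11,025 × 3 × 6 = 198,450 bytes/s.
File B: 24,000 × 3 × 1 = 72,000 bytes/s.
File A is larger; ratio = 39,491,550 / 14,328,000 = 2.76.

File A, by a factor of 2.76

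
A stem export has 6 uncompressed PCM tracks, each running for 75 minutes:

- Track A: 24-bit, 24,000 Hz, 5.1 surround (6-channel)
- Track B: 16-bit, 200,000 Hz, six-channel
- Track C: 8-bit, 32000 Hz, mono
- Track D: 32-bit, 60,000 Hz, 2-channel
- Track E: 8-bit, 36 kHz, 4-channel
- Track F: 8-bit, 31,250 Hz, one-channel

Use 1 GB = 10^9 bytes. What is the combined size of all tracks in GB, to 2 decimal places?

75 minutes = 4,500 s.
Track A: 24,000 × 4,500 × 3 × 6 = 1,944,000,000 bytes.
Track B: 200,000 × 4,500 × 2 × 6 = 10,800,000,000 bytes.
Track C: 32,000 × 4,500 × 1 × 1 = 144,000,000 bytes.
Track D: 60,000 × 4,500 × 4 × 2 = 2,160,000,000 bytes.
Track E: 36,000 × 4,500 × 1 × 4 = 648,000,000 bytes.
Track F: 31,250 × 4,500 × 1 × 1 = 140,625,000 bytes.
Total = 15,836,625,000 bytes = 15.84 GB.

15.84 GB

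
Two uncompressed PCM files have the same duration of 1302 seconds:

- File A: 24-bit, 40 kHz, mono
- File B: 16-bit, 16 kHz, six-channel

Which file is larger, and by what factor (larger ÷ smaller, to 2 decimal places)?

File A: 40,000 × 3 × 1 = 120,000 bytes/s.
File B: 16,000 × 2 × 6 = 192,000 bytes/s.
File B is larger; ratio = 249,984,000 / 156,240,000 = 1.60.

File B, by a factor of 1.60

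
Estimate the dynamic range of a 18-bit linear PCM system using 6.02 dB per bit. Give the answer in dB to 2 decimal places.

18 × 6.02 = 108.36 dB.

108.36 dB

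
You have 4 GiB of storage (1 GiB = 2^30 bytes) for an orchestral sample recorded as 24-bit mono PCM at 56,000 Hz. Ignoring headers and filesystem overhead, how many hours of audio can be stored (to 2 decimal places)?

Uncompressed byte rate = 56,000 × 3 × 1 = 168,000 bytes/s.
Capacity = 4 × 1,073,741,824 = 4,294,967,296 bytes.
4,294,967,296 / 168,000 ≈ 25565.28 s → 7.10 hours.

7.10 hours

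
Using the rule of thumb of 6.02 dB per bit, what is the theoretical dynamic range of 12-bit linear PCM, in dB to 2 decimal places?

72.24 dB

12 × 6.02 = 72.24 dB.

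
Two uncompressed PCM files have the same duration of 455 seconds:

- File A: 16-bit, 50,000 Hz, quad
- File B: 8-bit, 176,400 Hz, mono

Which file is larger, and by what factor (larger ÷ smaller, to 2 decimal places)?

File A, by a factor of 2.27

File A: 50,000 × 2 × 4 = 400,000 bytes/s.
File B: 176,400 × 1 × 1 = 176,400 bytes/s.
File A is larger; ratio = 182,000,000 / 80,262,000 = 2.27.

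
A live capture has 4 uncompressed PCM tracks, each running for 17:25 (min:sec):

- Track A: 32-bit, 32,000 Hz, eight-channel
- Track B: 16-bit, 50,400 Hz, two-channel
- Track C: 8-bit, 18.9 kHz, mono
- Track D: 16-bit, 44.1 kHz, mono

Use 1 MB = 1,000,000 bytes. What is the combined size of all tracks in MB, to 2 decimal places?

17:25 (min:sec) = 1,045 s.
Track A: 32,000 × 1,045 × 4 × 8 = 1,070,080,000 bytes.
Track B: 50,400 × 1,045 × 2 × 2 = 210,672,000 bytes.
Track C: 18,900 × 1,045 × 1 × 1 = 19,750,500 bytes.
Track D: 44,100 × 1,045 × 2 × 1 = 92,169,000 bytes.
Total = 1,392,671,500 bytes = 1392.67 MB.

1392.67 MB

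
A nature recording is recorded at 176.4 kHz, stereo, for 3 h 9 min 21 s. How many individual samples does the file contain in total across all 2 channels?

4,008,160,800 samples

3 h 9 min 21 s = 11,361 s.
176,400 × 11,361 s × 2 ch = 4,008,160,800 samples.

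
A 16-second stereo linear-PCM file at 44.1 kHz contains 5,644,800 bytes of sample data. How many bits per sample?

32 bits

Bytes per sample = 5,644,800 / (44,100 × 16 × 2) = 5,644,800 / 1,411,200 = 4.
Bit depth = 4 × 8 = 32 bits.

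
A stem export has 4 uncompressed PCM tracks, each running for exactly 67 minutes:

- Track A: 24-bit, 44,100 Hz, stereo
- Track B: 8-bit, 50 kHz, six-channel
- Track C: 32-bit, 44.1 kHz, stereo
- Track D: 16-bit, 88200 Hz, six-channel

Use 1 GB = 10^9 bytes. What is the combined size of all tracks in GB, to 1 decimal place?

exactly 67 minutes = 4,020 s.
Track A: 44,100 × 4,020 × 3 × 2 = 1,063,692,000 bytes.
Track B: 50,000 × 4,020 × 1 × 6 = 1,206,000,000 bytes.
Track C: 44,100 × 4,020 × 4 × 2 = 1,418,256,000 bytes.
Track D: 88,200 × 4,020 × 2 × 6 = 4,254,768,000 bytes.
Total = 7,942,716,000 bytes = 7.9 GB.

7.9 GB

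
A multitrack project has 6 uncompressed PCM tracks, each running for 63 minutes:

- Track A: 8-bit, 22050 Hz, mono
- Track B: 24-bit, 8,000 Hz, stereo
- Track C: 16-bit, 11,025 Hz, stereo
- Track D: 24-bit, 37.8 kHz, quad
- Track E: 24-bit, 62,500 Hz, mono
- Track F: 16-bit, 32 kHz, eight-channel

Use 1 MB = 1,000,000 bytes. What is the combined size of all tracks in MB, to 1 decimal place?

63 minutes = 3,780 s.
Track A: 22,050 × 3,780 × 1 × 1 = 83,349,000 bytes.
Track B: 8,000 × 3,780 × 3 × 2 = 181,440,000 bytes.
Track C: 11,025 × 3,780 × 2 × 2 = 166,698,000 bytes.
Track D: 37,800 × 3,780 × 3 × 4 = 1,714,608,000 bytes.
Track E: 62,500 × 3,780 × 3 × 1 = 708,750,000 bytes.
Track F: 32,000 × 3,780 × 2 × 8 = 1,935,360,000 bytes.
Total = 4,790,205,000 bytes = 4790.2 MB.

4790.2 MB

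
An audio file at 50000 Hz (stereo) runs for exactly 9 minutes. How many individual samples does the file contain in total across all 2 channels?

54,000,000 samples

exactly 9 minutes = 540 s.
50,000 × 540 s × 2 ch = 54,000,000 samples.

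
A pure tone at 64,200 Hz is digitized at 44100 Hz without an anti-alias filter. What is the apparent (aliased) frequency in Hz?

20,100 Hz

Nyquist = 44,100/2 = 22,050 Hz; 64,200 Hz exceeds it.
Alias = |64,200 − 1×44,100| = |64,200 − 44,100| = 20,100 Hz.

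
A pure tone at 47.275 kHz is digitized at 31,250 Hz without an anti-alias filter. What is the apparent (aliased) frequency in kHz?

15.225 kHz

Nyquist = 31,250/2 = 15,625 Hz; 47,275 Hz exceeds it.
Alias = |47,275 − 2×31,250| = |47,275 − 62,500| = 15,225 Hz = 15.225 kHz.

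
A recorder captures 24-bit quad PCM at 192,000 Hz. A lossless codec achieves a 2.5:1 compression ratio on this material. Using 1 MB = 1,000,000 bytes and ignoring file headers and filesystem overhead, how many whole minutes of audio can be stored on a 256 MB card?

Uncompressed byte rate = 192,000 × 3 × 4 = 2,304,000 bytes/s.
After 2.5:1 compression, effective rate ≈ 921600 bytes/s.
Capacity = 256 × 1,000,000 = 256,000,000 bytes.
256,000,000 / effective rate ≈ 277.78 s → 4 minutes.

4 minutes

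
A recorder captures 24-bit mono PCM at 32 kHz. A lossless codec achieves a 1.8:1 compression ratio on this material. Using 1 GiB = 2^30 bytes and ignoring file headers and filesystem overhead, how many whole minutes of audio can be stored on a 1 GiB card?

335 minutes

Uncompressed byte rate = 32,000 × 3 × 1 = 96,000 bytes/s.
After 1.8:1 compression, effective rate ≈ 53333.33 bytes/s.
Capacity = 1 × 1,073,741,824 = 1,073,741,824 bytes.
1,073,741,824 / effective rate ≈ 20132.66 s → 335 minutes.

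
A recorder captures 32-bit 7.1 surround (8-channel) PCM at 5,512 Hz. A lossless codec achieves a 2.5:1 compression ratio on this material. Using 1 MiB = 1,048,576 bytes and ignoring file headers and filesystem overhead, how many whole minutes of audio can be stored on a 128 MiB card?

31 minutes

Uncompressed byte rate = 5,512 × 4 × 8 = 176,384 bytes/s.
After 2.5:1 compression, effective rate ≈ 70553.6 bytes/s.
Capacity = 128 × 1,048,576 = 134,217,728 bytes.
134,217,728 / effective rate ≈ 1902.35 s → 31 minutes.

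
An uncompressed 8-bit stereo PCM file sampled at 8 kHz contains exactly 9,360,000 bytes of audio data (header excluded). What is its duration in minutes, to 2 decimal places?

9.75 minutes

Byte rate = 8,000 × 1 × 2 = 16,000 bytes/s.
Duration = 9,360,000 / 16,000 = 585 s.
585 s / 60 = 9.75 minutes.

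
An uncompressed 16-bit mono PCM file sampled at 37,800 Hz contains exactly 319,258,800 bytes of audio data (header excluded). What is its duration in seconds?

4,223 seconds

Byte rate = 37,800 × 2 × 1 = 75,600 bytes/s.
Duration = 319,258,800 / 75,600 = 4,223 s.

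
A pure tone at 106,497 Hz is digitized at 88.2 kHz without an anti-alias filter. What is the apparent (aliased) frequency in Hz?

Nyquist = 88,200/2 = 44,100 Hz; 106,497 Hz exceeds it.
Alias = |106,497 − 1×88,200| = |106,497 − 88,200| = 18,297 Hz.

18,297 Hz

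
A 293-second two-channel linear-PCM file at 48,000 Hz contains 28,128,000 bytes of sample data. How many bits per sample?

Bytes per sample = 28,128,000 / (48,000 × 293 × 2) = 28,128,000 / 28,128,000 = 1.
Bit depth = 1 × 8 = 8 bits.

8 bits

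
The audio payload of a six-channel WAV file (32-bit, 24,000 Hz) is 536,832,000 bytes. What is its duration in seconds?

Byte rate = 24,000 × 4 × 6 = 576,000 bytes/s.
Duration = 536,832,000 / 576,000 = 932 s.

932 seconds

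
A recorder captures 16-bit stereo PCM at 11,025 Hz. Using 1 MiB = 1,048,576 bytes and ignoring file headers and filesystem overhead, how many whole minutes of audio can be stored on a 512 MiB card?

202 minutes

Uncompressed byte rate = 11,025 × 2 × 2 = 44,100 bytes/s.
Capacity = 512 × 1,048,576 = 536,870,912 bytes.
536,870,912 / 44,100 ≈ 12173.94 s → 202 minutes.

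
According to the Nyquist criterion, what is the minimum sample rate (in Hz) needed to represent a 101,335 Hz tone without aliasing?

202,670 Hz

Minimum sample rate = 2 × 101,335 Hz = 202,670 Hz.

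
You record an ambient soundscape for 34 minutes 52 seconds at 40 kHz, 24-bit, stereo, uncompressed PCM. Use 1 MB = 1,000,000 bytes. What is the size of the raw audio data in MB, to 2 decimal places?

502.08 MB

Duration = 34 minutes 52 seconds = 2,092 s.
Bytes = 40,000 samples/s × 2,092 s × 3 bytes/sample × 2 ch = 502,080,000 bytes.
502,080,000 / 1,000,000 = 502.08 MB.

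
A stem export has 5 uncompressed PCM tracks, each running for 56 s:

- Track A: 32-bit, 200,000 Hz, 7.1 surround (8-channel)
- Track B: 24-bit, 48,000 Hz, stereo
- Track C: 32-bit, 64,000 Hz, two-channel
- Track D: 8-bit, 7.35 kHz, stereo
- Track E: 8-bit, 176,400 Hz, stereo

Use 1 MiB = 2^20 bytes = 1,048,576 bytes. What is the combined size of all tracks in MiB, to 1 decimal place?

404.1 MiB

Track A: 200,000 × 56 × 4 × 8 = 358,400,000 bytes.
Track B: 48,000 × 56 × 3 × 2 = 16,128,000 bytes.
Track C: 64,000 × 56 × 4 × 2 = 28,672,000 bytes.
Track D: 7,350 × 56 × 1 × 2 = 823,200 bytes.
Track E: 176,400 × 56 × 1 × 2 = 19,756,800 bytes.
Total = 423,780,000 bytes = 404.1 MiB.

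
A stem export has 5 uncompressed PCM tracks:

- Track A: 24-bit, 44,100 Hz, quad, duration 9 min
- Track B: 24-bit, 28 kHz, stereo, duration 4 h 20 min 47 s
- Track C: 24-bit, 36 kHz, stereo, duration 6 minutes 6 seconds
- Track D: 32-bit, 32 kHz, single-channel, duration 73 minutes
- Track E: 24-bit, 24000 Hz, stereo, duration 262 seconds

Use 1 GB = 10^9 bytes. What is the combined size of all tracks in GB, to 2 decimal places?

3.59 GB

Track A: 9 min = 540 s; 44,100 × 540 × 3 × 4 = 285,768,000 bytes.
Track B: 4 h 20 min 47 s = 15,647 s; 28,000 × 15,647 × 3 × 2 = 2,628,696,000 bytes.
Track C: 6 minutes 6 seconds = 366 s; 36,000 × 366 × 3 × 2 = 79,056,000 bytes.
Track D: 73 minutes = 4,380 s; 32,000 × 4,380 × 4 × 1 = 560,640,000 bytes.
Track E: 24,000 × 262 × 3 × 2 = 37,728,000 bytes.
Total = 3,591,888,000 bytes = 3.59 GB.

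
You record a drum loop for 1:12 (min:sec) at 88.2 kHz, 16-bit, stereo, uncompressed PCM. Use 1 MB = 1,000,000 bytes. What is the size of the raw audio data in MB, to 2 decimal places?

Duration = 1:12 (min:sec) = 72 s.
Bytes = 88,200 samples/s × 72 s × 2 bytes/sample × 2 ch = 25,401,600 bytes.
25,401,600 / 1,000,000 = 25.40 MB.

25.40 MB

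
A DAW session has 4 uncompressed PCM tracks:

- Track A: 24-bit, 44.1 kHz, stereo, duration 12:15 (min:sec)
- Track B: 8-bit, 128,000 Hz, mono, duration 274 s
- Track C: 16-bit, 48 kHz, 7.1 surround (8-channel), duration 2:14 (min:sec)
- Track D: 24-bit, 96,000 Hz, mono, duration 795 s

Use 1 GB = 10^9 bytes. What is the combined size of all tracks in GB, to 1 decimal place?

Track A: 12:15 (min:sec) = 735 s; 44,100 × 735 × 3 × 2 = 194,481,000 bytes.
Track B: 128,000 × 274 × 1 × 1 = 35,072,000 bytes.
Track C: 2:14 (min:sec) = 134 s; 48,000 × 134 × 2 × 8 = 102,912,000 bytes.
Track D: 96,000 × 795 × 3 × 1 = 228,960,000 bytes.
Total = 561,425,000 bytes = 0.6 GB.

0.6 GB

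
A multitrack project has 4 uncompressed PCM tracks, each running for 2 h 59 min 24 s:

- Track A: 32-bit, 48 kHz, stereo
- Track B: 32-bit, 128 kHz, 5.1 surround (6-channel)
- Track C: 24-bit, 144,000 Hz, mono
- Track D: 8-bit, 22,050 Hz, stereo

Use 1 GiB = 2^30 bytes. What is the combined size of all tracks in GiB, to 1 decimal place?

2 h 59 min 24 s = 10,764 s.
Track A: 48,000 × 10,764 × 4 × 2 = 4,133,376,000 bytes.
Track B: 128,000 × 10,764 × 4 × 6 = 33,067,008,000 bytes.
Track C: 144,000 × 10,764 × 3 × 1 = 4,650,048,000 bytes.
Track D: 22,050 × 10,764 × 1 × 2 = 474,692,400 bytes.
Total = 42,325,124,400 bytes = 39.4 GiB.

39.4 GiB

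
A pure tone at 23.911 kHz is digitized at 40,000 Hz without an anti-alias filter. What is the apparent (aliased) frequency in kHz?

16.089 kHz

Nyquist = 40,000/2 = 20,000 Hz; 23,911 Hz exceeds it.
Alias = |23,911 − 1×40,000| = |23,911 − 40,000| = 16,089 Hz = 16.089 kHz.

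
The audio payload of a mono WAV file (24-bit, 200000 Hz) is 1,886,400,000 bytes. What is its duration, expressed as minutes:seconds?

52:24

Byte rate = 200,000 × 3 × 1 = 600,000 bytes/s.
Duration = 1,886,400,000 / 600,000 = 3,144 s.
3,144 s = 52:24.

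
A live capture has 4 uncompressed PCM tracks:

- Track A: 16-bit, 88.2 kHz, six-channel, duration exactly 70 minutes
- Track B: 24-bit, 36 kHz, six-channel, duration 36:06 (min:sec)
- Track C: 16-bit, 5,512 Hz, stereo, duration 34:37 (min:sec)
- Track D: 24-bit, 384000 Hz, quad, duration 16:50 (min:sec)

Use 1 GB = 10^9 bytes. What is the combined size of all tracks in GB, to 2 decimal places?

Track A: exactly 70 minutes = 4,200 s; 88,200 × 4,200 × 2 × 6 = 4,445,280,000 bytes.
Track B: 36:06 (min:sec) = 2,166 s; 36,000 × 2,166 × 3 × 6 = 1,403,568,000 bytes.
Track C: 34:37 (min:sec) = 2,077 s; 5,512 × 2,077 × 2 × 2 = 45,793,696 bytes.
Track D: 16:50 (min:sec) = 1,010 s; 384,000 × 1,010 × 3 × 4 = 4,654,080,000 bytes.
Total = 10,548,721,696 bytes = 10.55 GB.

10.55 GB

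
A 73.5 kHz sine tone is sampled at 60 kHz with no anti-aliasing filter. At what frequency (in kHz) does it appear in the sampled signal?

13.5 kHz

Nyquist = 60,000/2 = 30,000 Hz; 73,500 Hz exceeds it.
Alias = |73,500 − 1×60,000| = |73,500 − 60,000| = 13,500 Hz = 13.5 kHz.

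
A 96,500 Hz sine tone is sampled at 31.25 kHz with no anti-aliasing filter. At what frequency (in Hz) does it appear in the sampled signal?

2,750 Hz

Nyquist = 31,250/2 = 15,625 Hz; 96,500 Hz exceeds it.
Alias = |96,500 − 3×31,250| = |96,500 − 93,750| = 2,750 Hz.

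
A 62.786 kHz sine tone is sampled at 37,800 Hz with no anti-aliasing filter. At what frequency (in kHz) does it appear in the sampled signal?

Nyquist = 37,800/2 = 18,900 Hz; 62,786 Hz exceeds it.
Alias = |62,786 − 2×37,800| = |62,786 − 75,600| = 12,814 Hz = 12.814 kHz.

12.814 kHz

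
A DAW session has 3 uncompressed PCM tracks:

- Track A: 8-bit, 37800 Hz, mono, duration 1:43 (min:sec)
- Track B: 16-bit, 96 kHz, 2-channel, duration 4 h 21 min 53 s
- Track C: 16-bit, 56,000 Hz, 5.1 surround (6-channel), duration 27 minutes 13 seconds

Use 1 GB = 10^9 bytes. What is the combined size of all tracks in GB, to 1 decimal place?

Track A: 1:43 (min:sec) = 103 s; 37,800 × 103 × 1 × 1 = 3,893,400 bytes.
Track B: 4 h 21 min 53 s = 15,713 s; 96,000 × 15,713 × 2 × 2 = 6,033,792,000 bytes.
Track C: 27 minutes 13 seconds = 1,633 s; 56,000 × 1,633 × 2 × 6 = 1,097,376,000 bytes.
Total = 7,135,061,400 bytes = 7.1 GB.

7.1 GB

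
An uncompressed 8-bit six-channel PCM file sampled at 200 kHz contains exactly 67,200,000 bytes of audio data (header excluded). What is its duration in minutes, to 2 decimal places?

Byte rate = 200,000 × 1 × 6 = 1,200,000 bytes/s.
Duration = 67,200,000 / 1,200,000 = 56 s.
56 s / 60 = 0.93 minutes.

0.93 minutes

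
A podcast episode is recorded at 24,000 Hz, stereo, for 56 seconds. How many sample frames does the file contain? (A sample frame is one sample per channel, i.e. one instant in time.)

24,000 samples/s × 56 s = 1,344,000 frames.

1,344,000 sample frames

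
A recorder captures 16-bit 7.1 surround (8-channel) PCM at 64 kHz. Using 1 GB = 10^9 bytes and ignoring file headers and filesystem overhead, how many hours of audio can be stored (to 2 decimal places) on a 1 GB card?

Uncompressed byte rate = 64,000 × 2 × 8 = 1,024,000 bytes/s.
Capacity = 1 × 1,000,000,000 = 1,000,000,000 bytes.
1,000,000,000 / 1,024,000 ≈ 976.56 s → 0.27 hours.

0.27 hours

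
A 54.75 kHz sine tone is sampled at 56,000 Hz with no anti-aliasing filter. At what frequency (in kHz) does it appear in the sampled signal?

Nyquist = 56,000/2 = 28,000 Hz; 54,750 Hz exceeds it.
Alias = |54,750 − 1×56,000| = |54,750 − 56,000| = 1,250 Hz = 1.25 kHz.

1.25 kHz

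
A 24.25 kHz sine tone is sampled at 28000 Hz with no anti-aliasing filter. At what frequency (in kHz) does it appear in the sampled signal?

Nyquist = 28,000/2 = 14,000 Hz; 24,250 Hz exceeds it.
Alias = |24,250 − 1×28,000| = |24,250 − 28,000| = 3,750 Hz = 3.75 kHz.

3.75 kHz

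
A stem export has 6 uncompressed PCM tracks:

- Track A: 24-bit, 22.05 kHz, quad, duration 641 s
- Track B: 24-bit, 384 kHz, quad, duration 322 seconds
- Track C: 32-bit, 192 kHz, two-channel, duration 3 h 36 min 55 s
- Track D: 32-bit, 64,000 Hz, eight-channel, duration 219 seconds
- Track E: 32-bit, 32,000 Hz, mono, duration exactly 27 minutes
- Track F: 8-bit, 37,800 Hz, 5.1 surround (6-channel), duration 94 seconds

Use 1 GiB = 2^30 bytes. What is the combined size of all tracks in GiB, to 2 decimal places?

Track A: 22,050 × 641 × 3 × 4 = 169,608,600 bytes.
Track B: 384,000 × 322 × 3 × 4 = 1,483,776,000 bytes.
Track C: 3 h 36 min 55 s = 13,015 s; 192,000 × 13,015 × 4 × 2 = 19,991,040,000 bytes.
Track D: 64,000 × 219 × 4 × 8 = 448,512,000 bytes.
Track E: exactly 27 minutes = 1,620 s; 32,000 × 1,620 × 4 × 1 = 207,360,000 bytes.
Track F: 37,800 × 94 × 1 × 6 = 21,319,200 bytes.
Total = 22,321,615,800 bytes = 20.79 GiB.

20.79 GiB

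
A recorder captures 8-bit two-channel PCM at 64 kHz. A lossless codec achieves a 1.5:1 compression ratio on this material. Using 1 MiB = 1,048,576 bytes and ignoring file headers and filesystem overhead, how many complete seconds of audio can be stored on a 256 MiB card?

Uncompressed byte rate = 64,000 × 1 × 2 = 128,000 bytes/s.
After 1.5:1 compression, effective rate ≈ 85333.33 bytes/s.
Capacity = 256 × 1,048,576 = 268,435,456 bytes.
268,435,456 / effective rate ≈ 3145.73 s → 3,145 seconds.

3,145 seconds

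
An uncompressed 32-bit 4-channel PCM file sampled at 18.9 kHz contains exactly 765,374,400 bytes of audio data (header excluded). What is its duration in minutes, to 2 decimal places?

Byte rate = 18,900 × 4 × 4 = 302,400 bytes/s.
Duration = 765,374,400 / 302,400 = 2,531 s.
2,531 s / 60 = 42.18 minutes.

42.18 minutes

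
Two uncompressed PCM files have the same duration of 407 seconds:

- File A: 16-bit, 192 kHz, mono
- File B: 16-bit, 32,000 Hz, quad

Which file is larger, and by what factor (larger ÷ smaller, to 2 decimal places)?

File A, by a factor of 1.50

File A: 192,000 × 2 × 1 = 384,000 bytes/s.
File B: 32,000 × 2 × 4 = 256,000 bytes/s.
File A is larger; ratio = 156,288,000 / 104,192,000 = 1.50.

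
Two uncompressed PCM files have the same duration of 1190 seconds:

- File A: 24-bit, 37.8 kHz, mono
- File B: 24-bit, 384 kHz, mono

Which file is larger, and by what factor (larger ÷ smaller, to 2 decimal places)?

File A: 37,800 × 3 × 1 = 113,400 bytes/s.
File B: 384,000 × 3 × 1 = 1,152,000 bytes/s.
File B is larger; ratio = 1,370,880,000 / 134,946,000 = 10.16.

File B, by a factor of 10.16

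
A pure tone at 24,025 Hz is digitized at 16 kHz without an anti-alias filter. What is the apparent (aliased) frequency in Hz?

7,975 Hz

Nyquist = 16,000/2 = 8,000 Hz; 24,025 Hz exceeds it.
Alias = |24,025 − 2×16,000| = |24,025 − 32,000| = 7,975 Hz.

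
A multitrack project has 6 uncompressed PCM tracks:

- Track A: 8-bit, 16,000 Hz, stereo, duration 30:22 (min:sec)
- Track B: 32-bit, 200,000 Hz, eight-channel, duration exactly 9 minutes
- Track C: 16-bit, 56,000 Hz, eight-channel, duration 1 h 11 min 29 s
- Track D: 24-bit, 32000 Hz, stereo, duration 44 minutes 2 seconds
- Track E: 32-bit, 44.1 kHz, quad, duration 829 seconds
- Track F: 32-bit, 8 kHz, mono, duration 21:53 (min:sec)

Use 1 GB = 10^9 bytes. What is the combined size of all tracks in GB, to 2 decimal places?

Track A: 30:22 (min:sec) = 1,822 s; 16,000 × 1,822 × 1 × 2 = 58,304,000 bytes.
Track B: exactly 9 minutes = 540 s; 200,000 × 540 × 4 × 8 = 3,456,000,000 bytes.
Track C: 1 h 11 min 29 s = 4,289 s; 56,000 × 4,289 × 2 × 8 = 3,842,944,000 bytes.
Track D: 44 minutes 2 seconds = 2,642 s; 32,000 × 2,642 × 3 × 2 = 507,264,000 bytes.
Track E: 44,100 × 829 × 4 × 4 = 584,942,400 bytes.
Track F: 21:53 (min:sec) = 1,313 s; 8,000 × 1,313 × 4 × 1 = 42,016,000 bytes.
Total = 8,491,470,400 bytes = 8.49 GB.

8.49 GB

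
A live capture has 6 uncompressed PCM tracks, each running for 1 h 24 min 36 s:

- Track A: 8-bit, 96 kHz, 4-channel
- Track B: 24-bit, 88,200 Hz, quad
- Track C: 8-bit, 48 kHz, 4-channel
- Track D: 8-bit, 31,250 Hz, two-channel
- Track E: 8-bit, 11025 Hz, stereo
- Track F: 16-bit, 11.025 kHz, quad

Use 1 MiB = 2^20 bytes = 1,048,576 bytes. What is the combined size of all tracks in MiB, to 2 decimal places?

1 h 24 min 36 s = 5,076 s.
Track A: 96,000 × 5,076 × 1 × 4 = 1,949,184,000 bytes.
Track B: 88,200 × 5,076 × 3 × 4 = 5,372,438,400 bytes.
Track C: 48,000 × 5,076 × 1 × 4 = 974,592,000 bytes.
Track D: 31,250 × 5,076 × 1 × 2 = 317,250,000 bytes.
Track E: 11,025 × 5,076 × 1 × 2 = 111,925,800 bytes.
Track F: 11,025 × 5,076 × 2 × 4 = 447,703,200 bytes.
Total = 9,173,093,400 bytes = 8748.14 MiB.

8748.14 MiB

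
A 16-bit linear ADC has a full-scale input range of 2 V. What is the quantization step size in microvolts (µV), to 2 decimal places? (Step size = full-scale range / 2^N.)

2 V / 2^16 = 2 / 65,536 V = 30.52 µV.

30.52 µV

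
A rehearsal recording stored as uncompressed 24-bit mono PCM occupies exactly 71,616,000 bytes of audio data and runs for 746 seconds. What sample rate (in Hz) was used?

Bytes = sample_rate × seconds × bytes_per_sample × channels.
sample_rate = 71,616,000 / (746 × 3 × 1) = 71,616,000 / 2,238 = 32,000 Hz.

32,000 Hz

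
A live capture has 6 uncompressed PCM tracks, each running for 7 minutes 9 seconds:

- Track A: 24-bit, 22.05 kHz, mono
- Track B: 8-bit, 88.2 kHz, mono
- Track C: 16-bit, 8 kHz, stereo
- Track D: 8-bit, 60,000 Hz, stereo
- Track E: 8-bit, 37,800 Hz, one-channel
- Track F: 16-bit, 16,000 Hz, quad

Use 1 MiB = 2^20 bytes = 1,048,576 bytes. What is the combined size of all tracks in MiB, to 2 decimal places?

7 minutes 9 seconds = 429 s.
Track A: 22,050 × 429 × 3 × 1 = 28,378,350 bytes.
Track B: 88,200 × 429 × 1 × 1 = 37,837,800 bytes.
Track C: 8,000 × 429 × 2 × 2 = 13,728,000 bytes.
Track D: 60,000 × 429 × 1 × 2 = 51,480,000 bytes.
Track E: 37,800 × 429 × 1 × 1 = 16,216,200 bytes.
Track F: 16,000 × 429 × 2 × 4 = 54,912,000 bytes.
Total = 202,552,350 bytes = 193.17 MiB.

193.17 MiB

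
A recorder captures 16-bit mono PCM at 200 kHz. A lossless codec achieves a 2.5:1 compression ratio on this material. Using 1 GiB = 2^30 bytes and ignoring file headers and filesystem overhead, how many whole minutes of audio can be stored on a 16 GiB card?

Uncompressed byte rate = 200,000 × 2 × 1 = 400,000 bytes/s.
After 2.5:1 compression, effective rate ≈ 160000 bytes/s.
Capacity = 16 × 1,073,741,824 = 17,179,869,184 bytes.
17,179,869,184 / effective rate ≈ 107374.18 s → 1,789 minutes.

1,789 minutes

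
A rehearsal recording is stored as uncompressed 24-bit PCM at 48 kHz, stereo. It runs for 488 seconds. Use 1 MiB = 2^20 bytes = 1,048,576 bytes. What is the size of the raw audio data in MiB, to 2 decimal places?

Bytes = 48,000 samples/s × 488 s × 3 bytes/sample × 2 ch = 140,544,000 bytes.
140,544,000 / 1,048,576 = 134.03 MiB.

134.03 MiB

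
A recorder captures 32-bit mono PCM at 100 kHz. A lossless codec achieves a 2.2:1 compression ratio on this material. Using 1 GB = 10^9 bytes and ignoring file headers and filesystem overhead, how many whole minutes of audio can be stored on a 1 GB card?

91 minutes

Uncompressed byte rate = 100,000 × 4 × 1 = 400,000 bytes/s.
After 2.2:1 compression, effective rate ≈ 181818.18 bytes/s.
Capacity = 1 × 1,000,000,000 = 1,000,000,000 bytes.
1,000,000,000 / effective rate ≈ 5500 s → 91 minutes.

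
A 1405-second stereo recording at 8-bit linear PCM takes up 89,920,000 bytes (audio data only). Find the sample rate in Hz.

32,000 Hz

Bytes = sample_rate × seconds × bytes_per_sample × channels.
sample_rate = 89,920,000 / (1,405 × 1 × 2) = 89,920,000 / 2,810 = 32,000 Hz.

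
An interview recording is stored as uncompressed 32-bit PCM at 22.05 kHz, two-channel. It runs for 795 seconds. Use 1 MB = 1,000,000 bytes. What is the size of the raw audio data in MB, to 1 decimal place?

Bytes = 22,050 samples/s × 795 s × 4 bytes/sample × 2 ch = 140,238,000 bytes.
140,238,000 / 1,000,000 = 140.2 MB.

140.2 MB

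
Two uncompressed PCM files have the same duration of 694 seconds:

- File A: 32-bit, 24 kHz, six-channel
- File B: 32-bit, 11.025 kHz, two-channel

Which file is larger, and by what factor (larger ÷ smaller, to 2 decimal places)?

File A: 24,000 × 4 × 6 = 576,000 bytes/s.
File B: 11,025 × 4 × 2 = 88,200 bytes/s.
File A is larger; ratio = 399,744,000 / 61,210,800 = 6.53.

File A, by a factor of 6.53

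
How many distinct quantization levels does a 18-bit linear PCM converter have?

262,144 levels

2^18 = 262,144.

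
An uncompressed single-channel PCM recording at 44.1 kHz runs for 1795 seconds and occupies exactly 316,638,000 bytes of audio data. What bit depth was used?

Bytes per sample = 316,638,000 / (44,100 × 1,795 × 1) = 316,638,000 / 79,159,500 = 4.
Bit depth = 4 × 8 = 32 bits.

32 bits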